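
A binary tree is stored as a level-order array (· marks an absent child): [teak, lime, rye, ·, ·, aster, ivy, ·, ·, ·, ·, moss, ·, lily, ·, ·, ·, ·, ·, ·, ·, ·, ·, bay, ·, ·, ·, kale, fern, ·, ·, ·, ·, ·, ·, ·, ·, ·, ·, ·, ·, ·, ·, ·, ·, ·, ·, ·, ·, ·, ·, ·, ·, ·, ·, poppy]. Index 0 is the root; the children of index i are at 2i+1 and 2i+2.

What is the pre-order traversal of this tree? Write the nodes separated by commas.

teak, lime, rye, aster, moss, bay, ivy, lily, kale, poppy, fern

Pre-order visits the node, then its left subtree, then its right subtree.
Visit teak.
At teak: go left to lime.
  lime is a leaf — visit lime.
At teak: go right to rye.
  Visit rye.
  At rye: go left to aster.
    Visit aster.
    At aster: go left to moss.
      Visit moss.
      At moss: go left to bay.
        bay is a leaf — visit bay.
      At moss: no right child.
    At aster: no right child.
  At rye: go right to ivy.
    Visit ivy.
    At ivy: go left to lily.
      Visit lily.
      At lily: go left to kale.
        Visit kale.
        At kale: go left to poppy.
          poppy is a leaf — visit poppy.
        At kale: no right child.
      At lily: go right to fern.
        fern is a leaf — visit fern.
    At ivy: no right child.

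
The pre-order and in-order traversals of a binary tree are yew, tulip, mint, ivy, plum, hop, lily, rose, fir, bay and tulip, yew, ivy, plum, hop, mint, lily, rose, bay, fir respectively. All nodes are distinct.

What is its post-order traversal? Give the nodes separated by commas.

The first element of pre-order is the root; it splits in-order into left and right subtrees.
Root yew: left subtree has 1 node {tulip}, right has 8 {ivy, plum, hop, mint, lily, rose, bay, fir}.
  Root mint: left subtree has 3 nodes {ivy, plum, hop}, right has 4 {lily, rose, bay, fir}.
    Root ivy: left subtree has 0 nodes { }, right has 2 {plum, hop}.
      Root plum: left subtree has 0 nodes { }, right has 1 {hop}.
    Root lily: left subtree has 0 nodes { }, right has 3 {rose, bay, fir}.
      Root rose: left subtree has 0 nodes { }, right has 2 {bay, fir}.
        Root fir: left subtree has 1 node {bay}, right has 0 { }.

tulip, hop, plum, ivy, bay, fir, rose, lily, mint, yew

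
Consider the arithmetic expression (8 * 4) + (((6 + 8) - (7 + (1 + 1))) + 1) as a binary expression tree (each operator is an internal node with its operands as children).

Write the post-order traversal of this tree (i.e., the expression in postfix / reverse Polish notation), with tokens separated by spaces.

Post-order on an expression tree gives postfix notation: for each operator, emit left operand, right operand, then the operator.

8 4 * 6 8 + 7 1 1 + + - 1 + +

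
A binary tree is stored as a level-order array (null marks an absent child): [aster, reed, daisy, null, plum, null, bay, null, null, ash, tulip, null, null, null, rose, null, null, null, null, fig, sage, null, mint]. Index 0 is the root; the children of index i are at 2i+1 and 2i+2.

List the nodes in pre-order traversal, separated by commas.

aster, reed, plum, ash, fig, sage, tulip, mint, daisy, bay, rose

Pre-order visits the node, then its left subtree, then its right subtree.
Visit aster.
At aster: go left to reed.
  Visit reed.
  At reed: no left child.
  At reed: go right to plum.
    Visit plum.
    At plum: go left to ash.
      Visit ash.
      At ash: go left to fig.
        fig is a leaf — visit fig.
      At ash: go right to sage.
        sage is a leaf — visit sage.
    At plum: go right to tulip.
      Visit tulip.
      At tulip: no left child.
      At tulip: go right to mint.
        mint is a leaf — visit mint.
At aster: go right to daisy.
  Visit daisy.
  At daisy: no left child.
  At daisy: go right to bay.
    Visit bay.
    At bay: no left child.
    At bay: go right to rose.
      rose is a leaf — visit rose.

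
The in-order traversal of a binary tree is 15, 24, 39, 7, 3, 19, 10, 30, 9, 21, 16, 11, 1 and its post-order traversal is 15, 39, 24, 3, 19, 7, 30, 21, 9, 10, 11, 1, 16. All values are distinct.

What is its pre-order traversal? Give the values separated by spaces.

16 10 7 24 15 39 19 3 9 30 21 1 11

The last element of post-order is the root; it splits in-order into left and right subtrees.
Root 16: left subtree has 10 nodes {15, 24, 39, 7, 3, 19, 10, 30, 9, 21}, right has 2 {11, 1}.
  Root 10: left subtree has 6 nodes {15, 24, 39, 7, 3, 19}, right has 3 {30, 9, 21}.
    Root 7: left subtree has 3 nodes {15, 24, 39}, right has 2 {3, 19}.
      Root 24: left subtree has 1 node {15}, right has 1 {39}.
      Root 19: left subtree has 1 node {3}, right has 0 { }.
    Root 9: left subtree has 1 node {30}, right has 1 {21}.
  Root 1: left subtree has 1 node {11}, right has 0 { }.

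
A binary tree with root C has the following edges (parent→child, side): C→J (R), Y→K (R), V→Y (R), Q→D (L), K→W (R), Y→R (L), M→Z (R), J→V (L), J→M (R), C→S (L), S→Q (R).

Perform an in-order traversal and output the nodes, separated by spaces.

S D Q C V R Y K W J M Z

In-order visits the left subtree, then the node, then the right subtree.
At C: go left to S.
  At S: no left child.
  Visit S.
  At S: go right to Q.
    At Q: go left to D.
      D is a leaf — visit D.
    Visit Q.
    At Q: no right child.
Visit C.
At C: go right to J.
  At J: go left to V.
    At V: no left child.
    Visit V.
    At V: go right to Y.
      At Y: go left to R.
        R is a leaf — visit R.
      Visit Y.
      At Y: go right to K.
        At K: no left child.
        Visit K.
        At K: go right to W.
          W is a leaf — visit W.
  Visit J.
  At J: go right to M.
    At M: no left child.
    Visit M.
    At M: go right to Z.
      Z is a leaf — visit Z.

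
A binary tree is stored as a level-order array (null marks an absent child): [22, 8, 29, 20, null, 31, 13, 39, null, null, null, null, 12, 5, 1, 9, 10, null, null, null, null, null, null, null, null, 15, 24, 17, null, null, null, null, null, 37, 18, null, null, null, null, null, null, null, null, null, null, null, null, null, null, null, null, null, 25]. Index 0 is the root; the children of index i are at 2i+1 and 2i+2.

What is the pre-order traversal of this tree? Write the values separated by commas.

Pre-order visits the node, then its left subtree, then its right subtree.
Visit 22.
At 22: go left to 8.
  Visit 8.
  At 8: go left to 20.
    Visit 20.
    At 20: go left to 39.
      Visit 39.
      At 39: go left to 9.
        9 is a leaf — visit 9.
      At 39: go right to 10.
        Visit 10.
        At 10: go left to 37.
          37 is a leaf — visit 37.
        At 10: go right to 18.
          18 is a leaf — visit 18.
    At 20: no right child.
  At 8: no right child.
At 22: go right to 29.
  Visit 29.
  At 29: go left to 31.
    Visit 31.
    At 31: no left child.
    At 31: go right to 12.
      Visit 12.
      At 12: go left to 15.
        Visit 15.
        At 15: no left child.
        At 15: go right to 25.
          25 is a leaf — visit 25.
      At 12: go right to 24.
        24 is a leaf — visit 24.
  At 29: go right to 13.
    Visit 13.
    At 13: go left to 5.
      Visit 5.
      At 5: go left to 17.
        17 is a leaf — visit 17.
      At 5: no right child.
    At 13: go right to 1.
      1 is a leaf — visit 1.

22, 8, 20, 39, 9, 10, 37, 18, 29, 31, 12, 15, 25, 24, 13, 5, 17, 1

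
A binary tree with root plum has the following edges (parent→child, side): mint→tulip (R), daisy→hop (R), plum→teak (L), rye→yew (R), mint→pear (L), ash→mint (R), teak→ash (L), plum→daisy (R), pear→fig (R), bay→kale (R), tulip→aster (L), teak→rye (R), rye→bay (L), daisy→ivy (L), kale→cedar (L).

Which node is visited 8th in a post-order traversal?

Post-order visits the left subtree, then the right subtree, then the node.
At plum: go left to teak.
  At teak: go left to ash.
    At ash: no left child.
    At ash: go right to mint.
      At mint: go left to pear.
        At pear: no left child.
        At pear: go right to fig.
          fig is a leaf — visit fig.
        Visit pear.
      At mint: go right to tulip.
        At tulip: go left to aster.
          aster is a leaf — visit aster.
        At tulip: no right child.
        Visit tulip.
      Visit mint.
    Visit ash.
  At teak: go right to rye.
    At rye: go left to bay.
      At bay: no left child.
      At bay: go right to kale.
        At kale: go left to cedar.
          cedar is a leaf — visit cedar.
        At kale: no right child.
        Visit kale.
      Visit bay.
    At rye: go right to yew.
      yew is a leaf — visit yew.
    Visit rye.
  Visit teak.
At plum: go right to daisy.
  At daisy: go left to ivy.
    ivy is a leaf — visit ivy.
  At daisy: go right to hop.
    hop is a leaf — visit hop.
  Visit daisy.
Visit plum.
Full post-order sequence: fig, pear, aster, tulip, mint, ash, cedar, kale, bay, yew, rye, teak, ivy, hop, daisy, plum.

kale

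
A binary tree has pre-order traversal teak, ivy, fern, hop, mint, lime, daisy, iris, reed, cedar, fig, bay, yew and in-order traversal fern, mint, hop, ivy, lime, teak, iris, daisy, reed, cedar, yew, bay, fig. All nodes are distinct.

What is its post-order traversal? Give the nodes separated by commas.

The first element of pre-order is the root; it splits in-order into left and right subtrees.
Root teak: left subtree has 5 nodes {fern, mint, hop, ivy, lime}, right has 7 {iris, daisy, reed, cedar, yew, bay, fig}.
  Root ivy: left subtree has 3 nodes {fern, mint, hop}, right has 1 {lime}.
    Root fern: left subtree has 0 nodes { }, right has 2 {mint, hop}.
      Root hop: left subtree has 1 node {mint}, right has 0 { }.
  Root daisy: left subtree has 1 node {iris}, right has 5 {reed, cedar, yew, bay, fig}.
    Root reed: left subtree has 0 nodes { }, right has 4 {cedar, yew, bay, fig}.
      Root cedar: left subtree has 0 nodes { }, right has 3 {yew, bay, fig}.
        Root fig: left subtree has 2 nodes {yew, bay}, right has 0 { }.
          Root bay: left subtree has 1 node {yew}, right has 0 { }.

mint, hop, fern, lime, ivy, iris, yew, bay, fig, cedar, reed, daisy, teak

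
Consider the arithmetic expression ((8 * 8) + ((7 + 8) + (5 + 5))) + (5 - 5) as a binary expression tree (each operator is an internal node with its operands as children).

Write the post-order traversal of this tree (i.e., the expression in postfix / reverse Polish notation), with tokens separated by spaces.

8 8 * 7 8 + 5 5 + + + 5 5 - +

Post-order on an expression tree gives postfix notation: for each operator, emit left operand, right operand, then the operator.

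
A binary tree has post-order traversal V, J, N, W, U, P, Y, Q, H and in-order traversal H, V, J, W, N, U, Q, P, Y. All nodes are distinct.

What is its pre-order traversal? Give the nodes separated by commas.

The last element of post-order is the root; it splits in-order into left and right subtrees.
Root H: left subtree has 0 nodes { }, right has 8 {V, J, W, N, U, Q, P, Y}.
  Root Q: left subtree has 5 nodes {V, J, W, N, U}, right has 2 {P, Y}.
    Root U: left subtree has 4 nodes {V, J, W, N}, right has 0 { }.
      Root W: left subtree has 2 nodes {V, J}, right has 1 {N}.
        Root J: left subtree has 1 node {V}, right has 0 { }.
    Root Y: left subtree has 1 node {P}, right has 0 { }.

H, Q, U, W, J, V, N, Y, P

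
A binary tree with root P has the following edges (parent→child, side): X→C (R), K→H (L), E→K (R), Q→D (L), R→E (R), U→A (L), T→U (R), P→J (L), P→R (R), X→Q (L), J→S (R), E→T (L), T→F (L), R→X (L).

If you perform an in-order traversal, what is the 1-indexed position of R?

8

In-order visits the left subtree, then the node, then the right subtree.
At P: go left to J.
  At J: no left child.
  Visit J.
  At J: go right to S.
    S is a leaf — visit S.
Visit P.
At P: go right to R.
  At R: go left to X.
    At X: go left to Q.
      At Q: go left to D.
        D is a leaf — visit D.
      Visit Q.
      At Q: no right child.
    Visit X.
    At X: go right to C.
      C is a leaf — visit C.
  Visit R.
  At R: go right to E.
    At E: go left to T.
      At T: go left to F.
        F is a leaf — visit F.
      Visit T.
      At T: go right to U.
        At U: go left to A.
          A is a leaf — visit A.
        Visit U.
        At U: no right child.
    Visit E.
    At E: go right to K.
      At K: go left to H.
        H is a leaf — visit H.
      Visit K.
      At K: no right child.
Full in-order sequence: J, S, P, D, Q, X, C, R, F, T, A, U, E, H, K.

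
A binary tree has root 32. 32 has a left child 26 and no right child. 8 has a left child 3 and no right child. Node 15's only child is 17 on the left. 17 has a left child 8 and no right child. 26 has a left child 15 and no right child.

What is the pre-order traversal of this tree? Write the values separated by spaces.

32 26 15 17 8 3

Pre-order visits the node, then its left subtree, then its right subtree.
Visit 32.
At 32: go left to 26.
  Visit 26.
  At 26: go left to 15.
    Visit 15.
    At 15: go left to 17.
      Visit 17.
      At 17: go left to 8.
        Visit 8.
        At 8: go left to 3.
          3 is a leaf — visit 3.
        At 8: no right child.
      At 17: no right child.
    At 15: no right child.
  At 26: no right child.
At 32: no right child.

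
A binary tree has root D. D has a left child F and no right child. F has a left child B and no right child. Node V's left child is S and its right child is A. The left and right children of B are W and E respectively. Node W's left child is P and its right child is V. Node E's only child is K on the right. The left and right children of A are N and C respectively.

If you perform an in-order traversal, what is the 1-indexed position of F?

In-order visits the left subtree, then the node, then the right subtree.
At D: go left to F.
  At F: go left to B.
    At B: go left to W.
      At W: go left to P.
        P is a leaf — visit P.
      Visit W.
      At W: go right to V.
        At V: go left to S.
          S is a leaf — visit S.
        Visit V.
        At V: go right to A.
          At A: go left to N.
            N is a leaf — visit N.
          Visit A.
          At A: go right to C.
            C is a leaf — visit C.
    Visit B.
    At B: go right to E.
      At E: no left child.
      Visit E.
      At E: go right to K.
        K is a leaf — visit K.
  Visit F.
  At F: no right child.
Visit D.
At D: no right child.
Full in-order sequence: P, W, S, V, N, A, C, B, E, K, F, D.

11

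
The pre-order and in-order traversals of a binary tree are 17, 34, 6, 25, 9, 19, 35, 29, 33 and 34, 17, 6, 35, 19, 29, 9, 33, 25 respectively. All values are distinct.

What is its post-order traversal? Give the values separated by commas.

34, 35, 29, 19, 33, 9, 25, 6, 17

The first element of pre-order is the root; it splits in-order into left and right subtrees.
Root 17: left subtree has 1 node {34}, right has 7 {6, 35, 19, 29, 9, 33, 25}.
  Root 6: left subtree has 0 nodes { }, right has 6 {35, 19, 29, 9, 33, 25}.
    Root 25: left subtree has 5 nodes {35, 19, 29, 9, 33}, right has 0 { }.
      Root 9: left subtree has 3 nodes {35, 19, 29}, right has 1 {33}.
        Root 19: left subtree has 1 node {35}, right has 1 {29}.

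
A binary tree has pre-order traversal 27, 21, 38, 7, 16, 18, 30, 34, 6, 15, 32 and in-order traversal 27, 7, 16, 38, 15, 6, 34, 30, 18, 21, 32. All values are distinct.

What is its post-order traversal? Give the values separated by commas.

The first element of pre-order is the root; it splits in-order into left and right subtrees.
Root 27: left subtree has 0 nodes { }, right has 10 {7, 16, 38, 15, 6, 34, 30, 18, 21, 32}.
  Root 21: left subtree has 8 nodes {7, 16, 38, 15, 6, 34, 30, 18}, right has 1 {32}.
    Root 38: left subtree has 2 nodes {7, 16}, right has 5 {15, 6, 34, 30, 18}.
      Root 7: left subtree has 0 nodes { }, right has 1 {16}.
      Root 18: left subtree has 4 nodes {15, 6, 34, 30}, right has 0 { }.
        Root 30: left subtree has 3 nodes {15, 6, 34}, right has 0 { }.
          Root 34: left subtree has 2 nodes {15, 6}, right has 0 { }.
            Root 6: left subtree has 1 node {15}, right has 0 { }.

16, 7, 15, 6, 34, 30, 18, 38, 32, 21, 27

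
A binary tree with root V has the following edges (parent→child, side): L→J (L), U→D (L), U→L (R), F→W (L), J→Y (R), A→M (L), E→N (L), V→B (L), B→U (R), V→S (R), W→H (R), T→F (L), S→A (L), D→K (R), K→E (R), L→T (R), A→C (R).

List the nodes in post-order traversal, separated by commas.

N, E, K, D, Y, J, H, W, F, T, L, U, B, M, C, A, S, V

Post-order visits the left subtree, then the right subtree, then the node.
At V: go left to B.
  At B: no left child.
  At B: go right to U.
    At U: go left to D.
      At D: no left child.
      At D: go right to K.
        At K: no left child.
        At K: go right to E.
          At E: go left to N.
            N is a leaf — visit N.
          At E: no right child.
          Visit E.
        Visit K.
      Visit D.
    At U: go right to L.
      At L: go left to J.
        At J: no left child.
        At J: go right to Y.
          Y is a leaf — visit Y.
        Visit J.
      At L: go right to T.
        At T: go left to F.
          At F: go left to W.
            At W: no left child.
            At W: go right to H.
              H is a leaf — visit H.
            Visit W.
          At F: no right child.
          Visit F.
        At T: no right child.
        Visit T.
      Visit L.
    Visit U.
  Visit B.
At V: go right to S.
  At S: go left to A.
    At A: go left to M.
      M is a leaf — visit M.
    At A: go right to C.
      C is a leaf — visit C.
    Visit A.
  At S: no right child.
  Visit S.
Visit V.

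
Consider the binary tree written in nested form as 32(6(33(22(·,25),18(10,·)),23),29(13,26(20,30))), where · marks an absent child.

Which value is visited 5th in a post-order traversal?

33

Post-order visits the left subtree, then the right subtree, then the node.
At 32: go left to 6.
  At 6: go left to 33.
    At 33: go left to 22.
      At 22: no left child.
      At 22: go right to 25.
        25 is a leaf — visit 25.
      Visit 22.
    At 33: go right to 18.
      At 18: go left to 10.
        10 is a leaf — visit 10.
      At 18: no right child.
      Visit 18.
    Visit 33.
  At 6: go right to 23.
    23 is a leaf — visit 23.
  Visit 6.
At 32: go right to 29.
  At 29: go left to 13.
    13 is a leaf — visit 13.
  At 29: go right to 26.
    At 26: go left to 20.
      20 is a leaf — visit 20.
    At 26: go right to 30.
      30 is a leaf — visit 30.
    Visit 26.
  Visit 29.
Visit 32.
Full post-order sequence: 25, 22, 10, 18, 33, 23, 6, 13, 20, 30, 26, 29, 32.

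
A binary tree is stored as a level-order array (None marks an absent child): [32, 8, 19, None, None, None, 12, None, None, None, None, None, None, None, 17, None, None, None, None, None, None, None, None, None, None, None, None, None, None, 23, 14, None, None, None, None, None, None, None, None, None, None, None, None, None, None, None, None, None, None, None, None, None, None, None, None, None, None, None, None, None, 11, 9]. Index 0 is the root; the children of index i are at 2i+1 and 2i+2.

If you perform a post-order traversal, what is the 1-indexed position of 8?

1

Post-order visits the left subtree, then the right subtree, then the node.
At 32: go left to 8.
  8 is a leaf — visit 8.
At 32: go right to 19.
  At 19: no left child.
  At 19: go right to 12.
    At 12: no left child.
    At 12: go right to 17.
      At 17: go left to 23.
        At 23: no left child.
        At 23: go right to 11.
          11 is a leaf — visit 11.
        Visit 23.
      At 17: go right to 14.
        At 14: go left to 9.
          9 is a leaf — visit 9.
        At 14: no right child.
        Visit 14.
      Visit 17.
    Visit 12.
  Visit 19.
Visit 32.
Full post-order sequence: 8, 11, 23, 9, 14, 17, 12, 19, 32.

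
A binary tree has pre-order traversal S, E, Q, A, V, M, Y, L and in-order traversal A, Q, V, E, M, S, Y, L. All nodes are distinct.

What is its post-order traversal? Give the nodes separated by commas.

The first element of pre-order is the root; it splits in-order into left and right subtrees.
Root S: left subtree has 5 nodes {A, Q, V, E, M}, right has 2 {Y, L}.
  Root E: left subtree has 3 nodes {A, Q, V}, right has 1 {M}.
    Root Q: left subtree has 1 node {A}, right has 1 {V}.
  Root Y: left subtree has 0 nodes { }, right has 1 {L}.

A, V, Q, M, E, L, Y, S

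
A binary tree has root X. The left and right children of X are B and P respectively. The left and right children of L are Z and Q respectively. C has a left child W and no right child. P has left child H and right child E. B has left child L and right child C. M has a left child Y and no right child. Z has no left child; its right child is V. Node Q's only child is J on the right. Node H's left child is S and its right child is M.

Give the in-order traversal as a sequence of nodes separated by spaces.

In-order visits the left subtree, then the node, then the right subtree.
At X: go left to B.
  At B: go left to L.
    At L: go left to Z.
      At Z: no left child.
      Visit Z.
      At Z: go right to V.
        V is a leaf — visit V.
    Visit L.
    At L: go right to Q.
      At Q: no left child.
      Visit Q.
      At Q: go right to J.
        J is a leaf — visit J.
  Visit B.
  At B: go right to C.
    At C: go left to W.
      W is a leaf — visit W.
    Visit C.
    At C: no right child.
Visit X.
At X: go right to P.
  At P: go left to H.
    At H: go left to S.
      S is a leaf — visit S.
    Visit H.
    At H: go right to M.
      At M: go left to Y.
        Y is a leaf — visit Y.
      Visit M.
      At M: no right child.
  Visit P.
  At P: go right to E.
    E is a leaf — visit E.

Z V L Q J B W C X S H Y M P E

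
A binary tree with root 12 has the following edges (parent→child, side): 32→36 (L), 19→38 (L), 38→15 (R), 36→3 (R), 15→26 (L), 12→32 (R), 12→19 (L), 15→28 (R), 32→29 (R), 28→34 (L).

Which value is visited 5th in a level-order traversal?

36

Level-order visits nodes level by level from the root, left to right within each level.
Level 0: 12
Level 1: 19, 32
Level 2: 38, 36, 29
Level 3: 15, 3
Level 4: 26, 28
Level 5: 34
Full level-order sequence: 12, 19, 32, 38, 36, 29, 15, 3, 26, 28, 34.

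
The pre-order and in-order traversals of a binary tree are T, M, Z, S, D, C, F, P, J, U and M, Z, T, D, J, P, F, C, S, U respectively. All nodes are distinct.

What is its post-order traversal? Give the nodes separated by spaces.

The first element of pre-order is the root; it splits in-order into left and right subtrees.
Root T: left subtree has 2 nodes {M, Z}, right has 7 {D, J, P, F, C, S, U}.
  Root M: left subtree has 0 nodes { }, right has 1 {Z}.
  Root S: left subtree has 5 nodes {D, J, P, F, C}, right has 1 {U}.
    Root D: left subtree has 0 nodes { }, right has 4 {J, P, F, C}.
      Root C: left subtree has 3 nodes {J, P, F}, right has 0 { }.
        Root F: left subtree has 2 nodes {J, P}, right has 0 { }.
          Root P: left subtree has 1 node {J}, right has 0 { }.

Z M J P F C D U S T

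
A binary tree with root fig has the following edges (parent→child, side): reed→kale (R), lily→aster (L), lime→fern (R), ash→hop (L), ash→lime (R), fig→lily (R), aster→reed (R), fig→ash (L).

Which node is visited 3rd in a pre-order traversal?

hop

Pre-order visits the node, then its left subtree, then its right subtree.
Visit fig.
At fig: go left to ash.
  Visit ash.
  At ash: go left to hop.
    hop is a leaf — visit hop.
  At ash: go right to lime.
    Visit lime.
    At lime: no left child.
    At lime: go right to fern.
      fern is a leaf — visit fern.
At fig: go right to lily.
  Visit lily.
  At lily: go left to aster.
    Visit aster.
    At aster: no left child.
    At aster: go right to reed.
      Visit reed.
      At reed: no left child.
      At reed: go right to kale.
        kale is a leaf — visit kale.
  At lily: no right child.
Full pre-order sequence: fig, ash, hop, lime, fern, lily, aster, reed, kale.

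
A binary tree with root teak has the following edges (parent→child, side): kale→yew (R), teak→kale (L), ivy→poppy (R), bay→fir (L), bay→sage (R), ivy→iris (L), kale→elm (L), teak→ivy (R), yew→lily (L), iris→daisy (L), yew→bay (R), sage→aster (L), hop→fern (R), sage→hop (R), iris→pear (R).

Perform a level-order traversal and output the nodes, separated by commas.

Level-order visits nodes level by level from the root, left to right within each level.
Level 0: teak
Level 1: kale, ivy
Level 2: elm, yew, iris, poppy
Level 3: lily, bay, daisy, pear
Level 4: fir, sage
Level 5: aster, hop
Level 6: fern

teak, kale, ivy, elm, yew, iris, poppy, lily, bay, daisy, pear, fir, sage, aster, hop, fern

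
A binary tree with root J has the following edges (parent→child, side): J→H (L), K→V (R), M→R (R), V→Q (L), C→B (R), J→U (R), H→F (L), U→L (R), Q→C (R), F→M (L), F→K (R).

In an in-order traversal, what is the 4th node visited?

In-order visits the left subtree, then the node, then the right subtree.
At J: go left to H.
  At H: go left to F.
    At F: go left to M.
      At M: no left child.
      Visit M.
      At M: go right to R.
        R is a leaf — visit R.
    Visit F.
    At F: go right to K.
      At K: no left child.
      Visit K.
      At K: go right to V.
        At V: go left to Q.
          At Q: no left child.
          Visit Q.
          At Q: go right to C.
            At C: no left child.
            Visit C.
            At C: go right to B.
              B is a leaf — visit B.
        Visit V.
        At V: no right child.
  Visit H.
  At H: no right child.
Visit J.
At J: go right to U.
  At U: no left child.
  Visit U.
  At U: go right to L.
    L is a leaf — visit L.
Full in-order sequence: M, R, F, K, Q, C, B, V, H, J, U, L.

K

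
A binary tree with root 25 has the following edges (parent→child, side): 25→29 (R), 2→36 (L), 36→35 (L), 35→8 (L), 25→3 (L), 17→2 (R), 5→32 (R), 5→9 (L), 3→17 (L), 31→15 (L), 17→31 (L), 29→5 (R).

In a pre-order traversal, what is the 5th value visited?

Pre-order visits the node, then its left subtree, then its right subtree.
Visit 25.
At 25: go left to 3.
  Visit 3.
  At 3: go left to 17.
    Visit 17.
    At 17: go left to 31.
      Visit 31.
      At 31: go left to 15.
        15 is a leaf — visit 15.
      At 31: no right child.
    At 17: go right to 2.
      Visit 2.
      At 2: go left to 36.
        Visit 36.
        At 36: go left to 35.
          Visit 35.
          At 35: go left to 8.
            8 is a leaf — visit 8.
          At 35: no right child.
        At 36: no right child.
      At 2: no right child.
  At 3: no right child.
At 25: go right to 29.
  Visit 29.
  At 29: no left child.
  At 29: go right to 5.
    Visit 5.
    At 5: go left to 9.
      9 is a leaf — visit 9.
    At 5: go right to 32.
      32 is a leaf — visit 32.
Full pre-order sequence: 25, 3, 17, 31, 15, 2, 36, 35, 8, 29, 5, 9, 32.

15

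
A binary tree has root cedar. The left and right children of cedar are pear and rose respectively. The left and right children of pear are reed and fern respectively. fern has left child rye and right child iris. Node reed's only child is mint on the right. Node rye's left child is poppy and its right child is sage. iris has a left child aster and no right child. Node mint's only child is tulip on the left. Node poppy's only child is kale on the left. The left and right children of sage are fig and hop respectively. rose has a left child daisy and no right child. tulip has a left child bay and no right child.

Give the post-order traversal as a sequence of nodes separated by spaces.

Post-order visits the left subtree, then the right subtree, then the node.
At cedar: go left to pear.
  At pear: go left to reed.
    At reed: no left child.
    At reed: go right to mint.
      At mint: go left to tulip.
        At tulip: go left to bay.
          bay is a leaf — visit bay.
        At tulip: no right child.
        Visit tulip.
      At mint: no right child.
      Visit mint.
    Visit reed.
  At pear: go right to fern.
    At fern: go left to rye.
      At rye: go left to poppy.
        At poppy: go left to kale.
          kale is a leaf — visit kale.
        At poppy: no right child.
        Visit poppy.
      At rye: go right to sage.
        At sage: go left to fig.
          fig is a leaf — visit fig.
        At sage: go right to hop.
          hop is a leaf — visit hop.
        Visit sage.
      Visit rye.
    At fern: go right to iris.
      At iris: go left to aster.
        aster is a leaf — visit aster.
      At iris: no right child.
      Visit iris.
    Visit fern.
  Visit pear.
At cedar: go right to rose.
  At rose: go left to daisy.
    daisy is a leaf — visit daisy.
  At rose: no right child.
  Visit rose.
Visit cedar.

bay tulip mint reed kale poppy fig hop sage rye aster iris fern pear daisy rose cedar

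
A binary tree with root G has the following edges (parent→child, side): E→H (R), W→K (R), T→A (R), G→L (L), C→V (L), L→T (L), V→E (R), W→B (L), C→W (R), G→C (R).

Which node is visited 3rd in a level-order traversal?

C

Level-order visits nodes level by level from the root, left to right within each level.
Level 0: G
Level 1: L, C
Level 2: T, V, W
Level 3: A, E, B, K
Level 4: H
Full level-order sequence: G, L, C, T, V, W, A, E, B, K, H.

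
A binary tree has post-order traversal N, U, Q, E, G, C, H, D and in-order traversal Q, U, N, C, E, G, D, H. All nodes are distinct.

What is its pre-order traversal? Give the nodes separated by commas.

D, C, Q, U, N, G, E, H

The last element of post-order is the root; it splits in-order into left and right subtrees.
Root D: left subtree has 6 nodes {Q, U, N, C, E, G}, right has 1 {H}.
  Root C: left subtree has 3 nodes {Q, U, N}, right has 2 {E, G}.
    Root Q: left subtree has 0 nodes { }, right has 2 {U, N}.
      Root U: left subtree has 0 nodes { }, right has 1 {N}.
    Root G: left subtree has 1 node {E}, right has 0 { }.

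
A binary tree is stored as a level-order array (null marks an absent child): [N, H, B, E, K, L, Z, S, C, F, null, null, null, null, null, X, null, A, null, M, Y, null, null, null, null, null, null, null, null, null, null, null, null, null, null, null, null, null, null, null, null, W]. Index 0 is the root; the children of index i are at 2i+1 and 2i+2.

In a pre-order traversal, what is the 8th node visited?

Pre-order visits the node, then its left subtree, then its right subtree.
Visit N.
At N: go left to H.
  Visit H.
  At H: go left to E.
    Visit E.
    At E: go left to S.
      Visit S.
      At S: go left to X.
        X is a leaf — visit X.
      At S: no right child.
    At E: go right to C.
      Visit C.
      At C: go left to A.
        A is a leaf — visit A.
      At C: no right child.
  At H: go right to K.
    Visit K.
    At K: go left to F.
      Visit F.
      At F: go left to M.
        M is a leaf — visit M.
      At F: go right to Y.
        Visit Y.
        At Y: go left to W.
          W is a leaf — visit W.
        At Y: no right child.
    At K: no right child.
At N: go right to B.
  Visit B.
  At B: go left to L.
    L is a leaf — visit L.
  At B: go right to Z.
    Z is a leaf — visit Z.
Full pre-order sequence: N, H, E, S, X, C, A, K, F, M, Y, W, B, L, Z.

K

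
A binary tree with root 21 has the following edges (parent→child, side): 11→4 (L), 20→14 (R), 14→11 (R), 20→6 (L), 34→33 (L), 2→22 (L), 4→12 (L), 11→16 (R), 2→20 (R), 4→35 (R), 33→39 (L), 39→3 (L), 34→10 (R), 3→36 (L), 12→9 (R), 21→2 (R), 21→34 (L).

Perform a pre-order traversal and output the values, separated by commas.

21, 34, 33, 39, 3, 36, 10, 2, 22, 20, 6, 14, 11, 4, 12, 9, 35, 16

Pre-order visits the node, then its left subtree, then its right subtree.
Visit 21.
At 21: go left to 34.
  Visit 34.
  At 34: go left to 33.
    Visit 33.
    At 33: go left to 39.
      Visit 39.
      At 39: go left to 3.
        Visit 3.
        At 3: go left to 36.
          36 is a leaf — visit 36.
        At 3: no right child.
      At 39: no right child.
    At 33: no right child.
  At 34: go right to 10.
    10 is a leaf — visit 10.
At 21: go right to 2.
  Visit 2.
  At 2: go left to 22.
    22 is a leaf — visit 22.
  At 2: go right to 20.
    Visit 20.
    At 20: go left to 6.
      6 is a leaf — visit 6.
    At 20: go right to 14.
      Visit 14.
      At 14: no left child.
      At 14: go right to 11.
        Visit 11.
        At 11: go left to 4.
          Visit 4.
          At 4: go left to 12.
            Visit 12.
            At 12: no left child.
            At 12: go right to 9.
              9 is a leaf — visit 9.
          At 4: go right to 35.
            35 is a leaf — visit 35.
        At 11: go right to 16.
          16 is a leaf — visit 16.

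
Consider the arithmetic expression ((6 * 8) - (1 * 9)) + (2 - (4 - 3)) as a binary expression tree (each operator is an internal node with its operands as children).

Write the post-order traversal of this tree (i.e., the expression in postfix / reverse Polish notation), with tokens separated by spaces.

Post-order on an expression tree gives postfix notation: for each operator, emit left operand, right operand, then the operator.

6 8 * 1 9 * - 2 4 3 - - +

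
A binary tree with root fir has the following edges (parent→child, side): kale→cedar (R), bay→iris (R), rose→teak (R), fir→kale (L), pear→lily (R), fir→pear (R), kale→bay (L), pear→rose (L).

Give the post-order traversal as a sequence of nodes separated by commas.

iris, bay, cedar, kale, teak, rose, lily, pear, fir

Post-order visits the left subtree, then the right subtree, then the node.
At fir: go left to kale.
  At kale: go left to bay.
    At bay: no left child.
    At bay: go right to iris.
      iris is a leaf — visit iris.
    Visit bay.
  At kale: go right to cedar.
    cedar is a leaf — visit cedar.
  Visit kale.
At fir: go right to pear.
  At pear: go left to rose.
    At rose: no left child.
    At rose: go right to teak.
      teak is a leaf — visit teak.
    Visit rose.
  At pear: go right to lily.
    lily is a leaf — visit lily.
  Visit pear.
Visit fir.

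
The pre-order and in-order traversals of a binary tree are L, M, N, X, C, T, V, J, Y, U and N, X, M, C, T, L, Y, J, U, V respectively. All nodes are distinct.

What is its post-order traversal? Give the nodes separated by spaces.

The first element of pre-order is the root; it splits in-order into left and right subtrees.
Root L: left subtree has 5 nodes {N, X, M, C, T}, right has 4 {Y, J, U, V}.
  Root M: left subtree has 2 nodes {N, X}, right has 2 {C, T}.
    Root N: left subtree has 0 nodes { }, right has 1 {X}.
    Root C: left subtree has 0 nodes { }, right has 1 {T}.
  Root V: left subtree has 3 nodes {Y, J, U}, right has 0 { }.
    Root J: left subtree has 1 node {Y}, right has 1 {U}.

X N T C M Y U J V L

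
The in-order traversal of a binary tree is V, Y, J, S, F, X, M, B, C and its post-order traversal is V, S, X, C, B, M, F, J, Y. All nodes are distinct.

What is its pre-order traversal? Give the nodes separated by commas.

The last element of post-order is the root; it splits in-order into left and right subtrees.
Root Y: left subtree has 1 node {V}, right has 7 {J, S, F, X, M, B, C}.
  Root J: left subtree has 0 nodes { }, right has 6 {S, F, X, M, B, C}.
    Root F: left subtree has 1 node {S}, right has 4 {X, M, B, C}.
      Root M: left subtree has 1 node {X}, right has 2 {B, C}.
        Root B: left subtree has 0 nodes { }, right has 1 {C}.

Y, V, J, F, S, M, X, B, C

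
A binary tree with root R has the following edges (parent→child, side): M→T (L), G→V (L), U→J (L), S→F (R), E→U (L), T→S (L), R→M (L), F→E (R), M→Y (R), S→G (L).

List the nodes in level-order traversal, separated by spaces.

R M T Y S G F V E U J

Level-order visits nodes level by level from the root, left to right within each level.
Level 0: R
Level 1: M
Level 2: T, Y
Level 3: S
Level 4: G, F
Level 5: V, E
Level 6: U
Level 7: J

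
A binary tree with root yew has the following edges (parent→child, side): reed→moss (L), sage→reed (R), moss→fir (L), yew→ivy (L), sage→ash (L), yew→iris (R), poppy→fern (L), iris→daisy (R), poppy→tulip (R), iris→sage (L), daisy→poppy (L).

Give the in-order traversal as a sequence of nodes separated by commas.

In-order visits the left subtree, then the node, then the right subtree.
At yew: go left to ivy.
  ivy is a leaf — visit ivy.
Visit yew.
At yew: go right to iris.
  At iris: go left to sage.
    At sage: go left to ash.
      ash is a leaf — visit ash.
    Visit sage.
    At sage: go right to reed.
      At reed: go left to moss.
        At moss: go left to fir.
          fir is a leaf — visit fir.
        Visit moss.
        At moss: no right child.
      Visit reed.
      At reed: no right child.
  Visit iris.
  At iris: go right to daisy.
    At daisy: go left to poppy.
      At poppy: go left to fern.
        fern is a leaf — visit fern.
      Visit poppy.
      At poppy: go right to tulip.
        tulip is a leaf — visit tulip.
    Visit daisy.
    At daisy: no right child.

ivy, yew, ash, sage, fir, moss, reed, iris, fern, poppy, tulip, daisy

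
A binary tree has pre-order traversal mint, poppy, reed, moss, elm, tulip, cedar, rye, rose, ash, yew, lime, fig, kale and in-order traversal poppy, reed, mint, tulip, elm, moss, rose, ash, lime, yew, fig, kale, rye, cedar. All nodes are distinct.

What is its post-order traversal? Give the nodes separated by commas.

The first element of pre-order is the root; it splits in-order into left and right subtrees.
Root mint: left subtree has 2 nodes {poppy, reed}, right has 11 {tulip, elm, moss, rose, ash, lime, yew, fig, kale, rye, cedar}.
  Root poppy: left subtree has 0 nodes { }, right has 1 {reed}.
  Root moss: left subtree has 2 nodes {tulip, elm}, right has 8 {rose, ash, lime, yew, fig, kale, rye, cedar}.
    Root elm: left subtree has 1 node {tulip}, right has 0 { }.
    Root cedar: left subtree has 7 nodes {rose, ash, lime, yew, fig, kale, rye}, right has 0 { }.
      Root rye: left subtree has 6 nodes {rose, ash, lime, yew, fig, kale}, right has 0 { }.
        Root rose: left subtree has 0 nodes { }, right has 5 {ash, lime, yew, fig, kale}.
          Root ash: left subtree has 0 nodes { }, right has 4 {lime, yew, fig, kale}.
            Root yew: left subtree has 1 node {lime}, right has 2 {fig, kale}.
              Root fig: left subtree has 0 nodes { }, right has 1 {kale}.

reed, poppy, tulip, elm, lime, kale, fig, yew, ash, rose, rye, cedar, moss, mint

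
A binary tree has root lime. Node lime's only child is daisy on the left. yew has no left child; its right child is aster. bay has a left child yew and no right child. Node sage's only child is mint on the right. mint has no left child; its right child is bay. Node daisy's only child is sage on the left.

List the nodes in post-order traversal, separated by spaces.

aster yew bay mint sage daisy lime

Post-order visits the left subtree, then the right subtree, then the node.
At lime: go left to daisy.
  At daisy: go left to sage.
    At sage: no left child.
    At sage: go right to mint.
      At mint: no left child.
      At mint: go right to bay.
        At bay: go left to yew.
          At yew: no left child.
          At yew: go right to aster.
            aster is a leaf — visit aster.
          Visit yew.
        At bay: no right child.
        Visit bay.
      Visit mint.
    Visit sage.
  At daisy: no right child.
  Visit daisy.
At lime: no right child.
Visit lime.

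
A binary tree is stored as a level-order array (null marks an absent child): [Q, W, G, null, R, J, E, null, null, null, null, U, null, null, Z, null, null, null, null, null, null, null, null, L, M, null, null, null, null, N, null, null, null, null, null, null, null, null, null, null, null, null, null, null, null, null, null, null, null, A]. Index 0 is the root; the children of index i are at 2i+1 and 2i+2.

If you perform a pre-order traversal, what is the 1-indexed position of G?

Pre-order visits the node, then its left subtree, then its right subtree.
Visit Q.
At Q: go left to W.
  Visit W.
  At W: no left child.
  At W: go right to R.
    R is a leaf — visit R.
At Q: go right to G.
  Visit G.
  At G: go left to J.
    Visit J.
    At J: go left to U.
      Visit U.
      At U: go left to L.
        L is a leaf — visit L.
      At U: go right to M.
        Visit M.
        At M: go left to A.
          A is a leaf — visit A.
        At M: no right child.
    At J: no right child.
  At G: go right to E.
    Visit E.
    At E: no left child.
    At E: go right to Z.
      Visit Z.
      At Z: go left to N.
        N is a leaf — visit N.
      At Z: no right child.
Full pre-order sequence: Q, W, R, G, J, U, L, M, A, E, Z, N.

4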